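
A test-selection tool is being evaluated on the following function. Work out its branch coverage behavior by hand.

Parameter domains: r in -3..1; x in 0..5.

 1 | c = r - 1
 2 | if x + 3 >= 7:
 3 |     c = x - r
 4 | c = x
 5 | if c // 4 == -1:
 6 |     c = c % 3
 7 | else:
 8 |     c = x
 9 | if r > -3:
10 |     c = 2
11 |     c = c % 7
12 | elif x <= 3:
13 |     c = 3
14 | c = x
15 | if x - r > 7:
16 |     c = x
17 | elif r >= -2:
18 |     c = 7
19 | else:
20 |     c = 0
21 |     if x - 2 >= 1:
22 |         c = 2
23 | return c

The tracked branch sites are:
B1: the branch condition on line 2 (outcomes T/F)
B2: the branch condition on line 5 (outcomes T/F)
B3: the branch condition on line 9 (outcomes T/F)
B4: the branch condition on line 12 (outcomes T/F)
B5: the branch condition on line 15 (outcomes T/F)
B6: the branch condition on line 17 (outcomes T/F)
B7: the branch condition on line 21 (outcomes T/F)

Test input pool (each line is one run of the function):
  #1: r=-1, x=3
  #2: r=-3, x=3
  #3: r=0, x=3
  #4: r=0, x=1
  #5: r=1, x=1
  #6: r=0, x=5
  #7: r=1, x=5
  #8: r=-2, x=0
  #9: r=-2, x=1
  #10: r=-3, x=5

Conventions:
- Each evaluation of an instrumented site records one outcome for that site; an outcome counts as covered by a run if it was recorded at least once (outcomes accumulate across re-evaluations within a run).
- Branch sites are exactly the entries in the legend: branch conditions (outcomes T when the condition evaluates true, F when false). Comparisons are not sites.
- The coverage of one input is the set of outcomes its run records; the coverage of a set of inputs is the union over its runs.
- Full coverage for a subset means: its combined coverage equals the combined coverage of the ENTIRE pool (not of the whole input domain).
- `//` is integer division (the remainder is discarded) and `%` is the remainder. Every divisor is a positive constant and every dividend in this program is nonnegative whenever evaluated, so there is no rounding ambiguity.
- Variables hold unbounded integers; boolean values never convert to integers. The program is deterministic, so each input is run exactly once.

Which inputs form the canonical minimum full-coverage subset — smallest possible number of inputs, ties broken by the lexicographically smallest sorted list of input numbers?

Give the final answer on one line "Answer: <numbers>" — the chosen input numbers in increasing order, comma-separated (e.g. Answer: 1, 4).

input #1 (r=-1, x=3): events B1->F, B2->F, B3->T, B5->F, B6->T; covers B1=F, B2=F, B3=T, B5=F, B6=T
input #2 (r=-3, x=3): events B1->F, B2->F, B3->F, B4->T, B5->F, B6->F, B7->T; covers B1=F, B2=F, B3=F, B4=T, B5=F, B6=F, B7=T
input #3 (r=0, x=3): events B1->F, B2->F, B3->T, B5->F, B6->T; covers B1=F, B2=F, B3=T, B5=F, B6=T
input #4 (r=0, x=1): events B1->F, B2->F, B3->T, B5->F, B6->T; covers B1=F, B2=F, B3=T, B5=F, B6=T
input #5 (r=1, x=1): events B1->F, B2->F, B3->T, B5->F, B6->T; covers B1=F, B2=F, B3=T, B5=F, B6=T
input #6 (r=0, x=5): events B1->T, B2->F, B3->T, B5->F, B6->T; covers B1=T, B2=F, B3=T, B5=F, B6=T
input #7 (r=1, x=5): events B1->T, B2->F, B3->T, B5->F, B6->T; covers B1=T, B2=F, B3=T, B5=F, B6=T
input #8 (r=-2, x=0): events B1->F, B2->F, B3->T, B5->F, B6->T; covers B1=F, B2=F, B3=T, B5=F, B6=T
input #9 (r=-2, x=1): events B1->F, B2->F, B3->T, B5->F, B6->T; covers B1=F, B2=F, B3=T, B5=F, B6=T
input #10 (r=-3, x=5): events B1->T, B2->F, B3->F, B4->F, B5->T; covers B1=T, B2=F, B3=F, B4=F, B5=T
the full pool covers 12 outcomes: B1=T, B1=F, B2=F, B3=T, B3=F, B4=T, B4=F, B5=T, B5=F, B6=T, B6=F, B7=T
size 1 is not enough: best union over all size-1 subsets is 7/12
size 2 is not enough: best union over all size-2 subsets is 10/12
size 3: inputs {1, 2, 10} cover all 12 outcomes, and no lexicographically smaller subset of this size does

Answer: 1, 2, 10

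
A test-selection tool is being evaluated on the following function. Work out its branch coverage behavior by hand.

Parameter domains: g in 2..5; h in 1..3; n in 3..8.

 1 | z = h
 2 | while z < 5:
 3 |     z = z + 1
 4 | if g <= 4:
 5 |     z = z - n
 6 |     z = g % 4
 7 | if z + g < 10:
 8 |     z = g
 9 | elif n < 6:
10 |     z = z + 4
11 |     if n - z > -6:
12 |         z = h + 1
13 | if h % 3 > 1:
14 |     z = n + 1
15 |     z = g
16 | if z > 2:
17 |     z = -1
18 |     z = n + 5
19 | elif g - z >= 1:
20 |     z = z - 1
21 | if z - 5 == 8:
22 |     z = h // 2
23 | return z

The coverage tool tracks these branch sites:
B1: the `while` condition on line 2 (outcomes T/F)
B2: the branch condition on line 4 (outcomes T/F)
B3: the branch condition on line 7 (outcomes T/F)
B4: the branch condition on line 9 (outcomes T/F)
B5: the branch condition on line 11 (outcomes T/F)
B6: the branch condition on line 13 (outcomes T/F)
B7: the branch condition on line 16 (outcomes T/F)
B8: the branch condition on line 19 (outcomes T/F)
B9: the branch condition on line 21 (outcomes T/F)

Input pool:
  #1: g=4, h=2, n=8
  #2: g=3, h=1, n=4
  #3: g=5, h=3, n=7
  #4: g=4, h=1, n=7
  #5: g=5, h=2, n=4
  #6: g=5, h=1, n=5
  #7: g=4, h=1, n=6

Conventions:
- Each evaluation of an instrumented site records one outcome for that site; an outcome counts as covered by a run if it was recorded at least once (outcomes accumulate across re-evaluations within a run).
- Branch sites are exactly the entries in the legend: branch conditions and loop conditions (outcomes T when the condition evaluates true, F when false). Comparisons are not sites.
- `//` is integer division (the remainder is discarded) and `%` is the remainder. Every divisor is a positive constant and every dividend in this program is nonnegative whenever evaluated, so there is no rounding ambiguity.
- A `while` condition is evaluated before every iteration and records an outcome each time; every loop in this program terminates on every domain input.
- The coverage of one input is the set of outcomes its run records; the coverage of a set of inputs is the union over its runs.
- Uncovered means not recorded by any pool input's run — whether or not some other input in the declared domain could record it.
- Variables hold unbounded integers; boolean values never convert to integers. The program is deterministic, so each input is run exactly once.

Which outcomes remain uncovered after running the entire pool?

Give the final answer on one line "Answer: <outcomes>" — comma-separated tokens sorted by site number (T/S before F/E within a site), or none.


run #1 (g=4, h=2, n=8) runs B1->T, B1->T, B1->T, B1->F, B2->T, B3->T, B6->T, B7->T, B9->T; records B1=T, B1=F, B2=T, B3=T, B6=T, B7=T, B9=T
run #2 (g=3, h=1, n=4) runs B1->T, B1->T, B1->T, B1->T, B1->F, B2->T, B3->T, B6->F, B7->T, B9->F; records B1=T, B1=F, B2=T, B3=T, B6=F, B7=T, B9=F
run #3 (g=5, h=3, n=7) runs B1->T, B1->T, B1->F, B2->F, B3->F, B4->F, B6->F, B7->T, B9->F; records B1=T, B1=F, B2=F, B3=F, B4=F, B6=F, B7=T, B9=F
run #4 (g=4, h=1, n=7) runs B1->T, B1->T, B1->T, B1->T, B1->F, B2->T, B3->T, B6->F, B7->T, B9->F; records B1=T, B1=F, B2=T, B3=T, B6=F, B7=T, B9=F
run #5 (g=5, h=2, n=4) runs B1->T, B1->T, B1->T, B1->F, B2->F, B3->F, B4->T, B5->T, B6->T, B7->T, B9->F; records B1=T, B1=F, B2=F, B3=F, B4=T, B5=T, B6=T, B7=T, B9=F
run #6 (g=5, h=1, n=5) runs B1->T, B1->T, B1->T, B1->T, B1->F, B2->F, B3->F, B4->T, B5->T, B6->F, B7->F, B8->T, B9->F; records B1=T, B1=F, B2=F, B3=F, B4=T, B5=T, B6=F, B7=F, B8=T, B9=F
run #7 (g=4, h=1, n=6) runs B1->T, B1->T, B1->T, B1->T, B1->F, B2->T, B3->T, B6->F, B7->T, B9->F; records B1=T, B1=F, B2=T, B3=T, B6=F, B7=T, B9=F
union over the pool: B1=T, B1=F, B2=T, B2=F, B3=T, B3=F, B4=T, B4=F, B5=T, B6=T, B6=F, B7=T, B7=F, B8=T, B9=T, B9=F
uncovered (2 of 18): B5=F, B8=F
Answer: B5=F, B8=F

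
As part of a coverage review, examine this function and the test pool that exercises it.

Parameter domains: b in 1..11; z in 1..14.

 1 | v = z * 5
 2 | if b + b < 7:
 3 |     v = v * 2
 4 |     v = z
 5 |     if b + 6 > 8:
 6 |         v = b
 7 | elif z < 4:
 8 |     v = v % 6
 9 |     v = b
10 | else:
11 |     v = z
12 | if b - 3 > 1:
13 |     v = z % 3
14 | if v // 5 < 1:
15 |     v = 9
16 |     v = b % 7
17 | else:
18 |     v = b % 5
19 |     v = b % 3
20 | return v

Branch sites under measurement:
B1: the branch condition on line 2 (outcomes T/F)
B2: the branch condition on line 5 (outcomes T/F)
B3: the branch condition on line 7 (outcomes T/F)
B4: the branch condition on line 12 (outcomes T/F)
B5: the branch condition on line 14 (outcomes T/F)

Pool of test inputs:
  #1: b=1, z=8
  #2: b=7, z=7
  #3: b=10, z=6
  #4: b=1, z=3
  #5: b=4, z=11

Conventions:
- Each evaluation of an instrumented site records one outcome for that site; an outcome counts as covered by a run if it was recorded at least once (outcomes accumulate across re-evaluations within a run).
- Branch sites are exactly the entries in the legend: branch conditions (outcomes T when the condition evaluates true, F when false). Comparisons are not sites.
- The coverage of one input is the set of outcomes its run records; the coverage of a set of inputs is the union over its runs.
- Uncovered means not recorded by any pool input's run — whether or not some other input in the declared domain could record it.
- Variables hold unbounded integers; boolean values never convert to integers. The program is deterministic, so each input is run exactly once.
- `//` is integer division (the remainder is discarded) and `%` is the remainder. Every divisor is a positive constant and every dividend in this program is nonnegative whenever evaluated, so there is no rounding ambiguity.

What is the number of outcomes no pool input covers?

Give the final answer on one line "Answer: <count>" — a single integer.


#1 (b=1, z=8) -> B1->T, B2->F, B4->F, B5->F; covered: B1=T, B2=F, B4=F, B5=F
#2 (b=7, z=7) -> B1->F, B3->F, B4->T, B5->T; covered: B1=F, B3=F, B4=T, B5=T
#3 (b=10, z=6) -> B1->F, B3->F, B4->T, B5->T; covered: B1=F, B3=F, B4=T, B5=T
#4 (b=1, z=3) -> B1->T, B2->F, B4->F, B5->T; covered: B1=T, B2=F, B4=F, B5=T
#5 (b=4, z=11) -> B1->F, B3->F, B4->F, B5->F; covered: B1=F, B3=F, B4=F, B5=F
union over the pool: B1=T, B1=F, B2=F, B3=F, B4=T, B4=F, B5=T, B5=F
uncovered (2 of 10): B2=T, B3=T
Answer: 2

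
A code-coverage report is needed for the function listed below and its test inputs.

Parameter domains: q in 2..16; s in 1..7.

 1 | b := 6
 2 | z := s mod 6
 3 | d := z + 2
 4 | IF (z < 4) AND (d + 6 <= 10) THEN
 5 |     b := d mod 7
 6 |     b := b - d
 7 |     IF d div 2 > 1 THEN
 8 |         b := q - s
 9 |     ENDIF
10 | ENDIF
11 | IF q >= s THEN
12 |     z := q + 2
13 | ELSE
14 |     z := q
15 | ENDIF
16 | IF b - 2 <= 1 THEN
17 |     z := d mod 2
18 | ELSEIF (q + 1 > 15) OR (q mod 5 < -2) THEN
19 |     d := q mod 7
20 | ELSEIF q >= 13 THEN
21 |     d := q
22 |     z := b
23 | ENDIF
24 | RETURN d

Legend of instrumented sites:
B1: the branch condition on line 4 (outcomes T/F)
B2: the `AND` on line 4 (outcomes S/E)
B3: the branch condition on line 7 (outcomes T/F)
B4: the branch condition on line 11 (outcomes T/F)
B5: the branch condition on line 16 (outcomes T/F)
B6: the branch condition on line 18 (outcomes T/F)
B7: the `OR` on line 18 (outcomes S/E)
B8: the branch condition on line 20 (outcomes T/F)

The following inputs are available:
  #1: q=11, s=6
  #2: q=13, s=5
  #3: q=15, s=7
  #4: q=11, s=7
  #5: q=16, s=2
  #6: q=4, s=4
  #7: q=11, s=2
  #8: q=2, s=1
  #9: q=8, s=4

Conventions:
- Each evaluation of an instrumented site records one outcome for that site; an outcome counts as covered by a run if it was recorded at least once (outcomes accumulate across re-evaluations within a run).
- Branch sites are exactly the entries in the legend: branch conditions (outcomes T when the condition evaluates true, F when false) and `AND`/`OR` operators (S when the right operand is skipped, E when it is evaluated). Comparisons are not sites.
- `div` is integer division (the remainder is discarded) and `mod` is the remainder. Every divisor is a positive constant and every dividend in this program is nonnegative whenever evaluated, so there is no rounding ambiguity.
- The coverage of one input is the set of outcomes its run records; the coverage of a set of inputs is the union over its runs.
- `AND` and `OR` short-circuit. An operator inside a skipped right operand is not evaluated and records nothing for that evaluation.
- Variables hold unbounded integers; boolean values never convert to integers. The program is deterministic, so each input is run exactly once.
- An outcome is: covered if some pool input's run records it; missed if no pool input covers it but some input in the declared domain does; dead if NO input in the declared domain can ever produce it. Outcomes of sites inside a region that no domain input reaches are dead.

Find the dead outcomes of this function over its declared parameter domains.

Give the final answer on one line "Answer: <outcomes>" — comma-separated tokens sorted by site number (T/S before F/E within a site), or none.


exhaustive pass over the 105-input domain:
  reachable outcomes have witnesses, e.g. B1=T (e.g. q=2, s=1), B1=F (e.g. q=2, s=3), B2=S (e.g. q=2, s=4), B2=E (e.g. q=2, s=1)
Answer: none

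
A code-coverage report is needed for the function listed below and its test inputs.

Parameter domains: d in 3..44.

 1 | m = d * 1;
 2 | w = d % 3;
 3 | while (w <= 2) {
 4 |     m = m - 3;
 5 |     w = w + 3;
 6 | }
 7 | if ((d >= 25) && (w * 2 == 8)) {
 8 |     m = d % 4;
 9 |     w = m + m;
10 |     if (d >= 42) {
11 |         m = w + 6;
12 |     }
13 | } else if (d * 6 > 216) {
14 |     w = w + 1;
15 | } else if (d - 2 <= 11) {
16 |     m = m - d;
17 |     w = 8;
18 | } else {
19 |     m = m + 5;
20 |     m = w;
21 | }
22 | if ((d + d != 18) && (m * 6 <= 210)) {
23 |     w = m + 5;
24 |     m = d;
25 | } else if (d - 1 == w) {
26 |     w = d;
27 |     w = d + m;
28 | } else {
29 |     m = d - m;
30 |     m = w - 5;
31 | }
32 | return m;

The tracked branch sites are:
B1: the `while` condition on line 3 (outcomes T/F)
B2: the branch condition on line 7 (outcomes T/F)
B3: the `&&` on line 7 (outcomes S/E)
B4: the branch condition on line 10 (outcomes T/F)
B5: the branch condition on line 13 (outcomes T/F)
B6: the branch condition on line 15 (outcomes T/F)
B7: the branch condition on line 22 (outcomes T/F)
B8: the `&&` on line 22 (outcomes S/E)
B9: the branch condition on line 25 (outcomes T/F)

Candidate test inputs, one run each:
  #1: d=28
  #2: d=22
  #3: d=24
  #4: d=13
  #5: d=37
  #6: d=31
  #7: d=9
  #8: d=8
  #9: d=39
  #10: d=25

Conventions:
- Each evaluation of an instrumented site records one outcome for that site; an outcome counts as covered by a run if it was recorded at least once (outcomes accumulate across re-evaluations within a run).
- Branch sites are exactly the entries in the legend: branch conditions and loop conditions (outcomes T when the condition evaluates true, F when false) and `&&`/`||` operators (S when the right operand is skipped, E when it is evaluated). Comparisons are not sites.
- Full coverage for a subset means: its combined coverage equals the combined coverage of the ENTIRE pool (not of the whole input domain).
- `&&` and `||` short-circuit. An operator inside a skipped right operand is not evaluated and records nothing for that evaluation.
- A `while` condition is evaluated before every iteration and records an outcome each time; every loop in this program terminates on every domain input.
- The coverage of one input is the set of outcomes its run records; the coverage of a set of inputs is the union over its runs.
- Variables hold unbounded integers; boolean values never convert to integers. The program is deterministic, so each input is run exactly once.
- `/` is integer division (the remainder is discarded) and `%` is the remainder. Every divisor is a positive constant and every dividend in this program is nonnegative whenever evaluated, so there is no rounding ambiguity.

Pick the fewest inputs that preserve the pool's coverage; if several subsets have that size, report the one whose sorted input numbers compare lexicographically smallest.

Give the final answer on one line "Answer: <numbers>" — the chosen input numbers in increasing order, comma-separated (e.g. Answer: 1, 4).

#1 (d=28) -> covered: B1=T, B1=F, B2=T, B3=E, B4=F, B7=T, B8=E
#2 (d=22) -> covered: B1=T, B1=F, B2=F, B3=S, B5=F, B6=F, B7=T, B8=E
#3 (d=24) -> covered: B1=T, B1=F, B2=F, B3=S, B5=F, B6=F, B7=T, B8=E
#4 (d=13) -> covered: B1=T, B1=F, B2=F, B3=S, B5=F, B6=T, B7=T, B8=E
#5 (d=37) -> covered: B1=T, B1=F, B2=T, B3=E, B4=F, B7=T, B8=E
#6 (d=31) -> covered: B1=T, B1=F, B2=T, B3=E, B4=F, B7=T, B8=E
#7 (d=9) -> covered: B1=T, B1=F, B2=F, B3=S, B5=F, B6=T, B7=F, B8=S, B9=T
#8 (d=8) -> covered: B1=T, B1=F, B2=F, B3=S, B5=F, B6=T, B7=T, B8=E
#9 (d=39) -> covered: B1=T, B1=F, B2=F, B3=E, B5=T, B7=F, B8=E, B9=F
#10 (d=25) -> covered: B1=T, B1=F, B2=T, B3=E, B4=F, B7=T, B8=E
the full pool covers 17 outcomes: B1=T, B1=F, B2=T, B2=F, B3=S, B3=E, B4=F, B5=T, B5=F, B6=T, B6=F, B7=T, B7=F, B8=S, B8=E, B9=T, B9=F
no size-1 subset reaches all 17 outcomes (best union: 9/17)
no size-2 subset reaches all 17 outcomes (best union: 14/17)
no size-3 subset reaches all 17 outcomes (best union: 16/17)
size 4: inputs {1, 2, 7, 9} cover all 17 outcomes, and no lexicographically smaller subset of this size does

Answer: 1, 2, 7, 9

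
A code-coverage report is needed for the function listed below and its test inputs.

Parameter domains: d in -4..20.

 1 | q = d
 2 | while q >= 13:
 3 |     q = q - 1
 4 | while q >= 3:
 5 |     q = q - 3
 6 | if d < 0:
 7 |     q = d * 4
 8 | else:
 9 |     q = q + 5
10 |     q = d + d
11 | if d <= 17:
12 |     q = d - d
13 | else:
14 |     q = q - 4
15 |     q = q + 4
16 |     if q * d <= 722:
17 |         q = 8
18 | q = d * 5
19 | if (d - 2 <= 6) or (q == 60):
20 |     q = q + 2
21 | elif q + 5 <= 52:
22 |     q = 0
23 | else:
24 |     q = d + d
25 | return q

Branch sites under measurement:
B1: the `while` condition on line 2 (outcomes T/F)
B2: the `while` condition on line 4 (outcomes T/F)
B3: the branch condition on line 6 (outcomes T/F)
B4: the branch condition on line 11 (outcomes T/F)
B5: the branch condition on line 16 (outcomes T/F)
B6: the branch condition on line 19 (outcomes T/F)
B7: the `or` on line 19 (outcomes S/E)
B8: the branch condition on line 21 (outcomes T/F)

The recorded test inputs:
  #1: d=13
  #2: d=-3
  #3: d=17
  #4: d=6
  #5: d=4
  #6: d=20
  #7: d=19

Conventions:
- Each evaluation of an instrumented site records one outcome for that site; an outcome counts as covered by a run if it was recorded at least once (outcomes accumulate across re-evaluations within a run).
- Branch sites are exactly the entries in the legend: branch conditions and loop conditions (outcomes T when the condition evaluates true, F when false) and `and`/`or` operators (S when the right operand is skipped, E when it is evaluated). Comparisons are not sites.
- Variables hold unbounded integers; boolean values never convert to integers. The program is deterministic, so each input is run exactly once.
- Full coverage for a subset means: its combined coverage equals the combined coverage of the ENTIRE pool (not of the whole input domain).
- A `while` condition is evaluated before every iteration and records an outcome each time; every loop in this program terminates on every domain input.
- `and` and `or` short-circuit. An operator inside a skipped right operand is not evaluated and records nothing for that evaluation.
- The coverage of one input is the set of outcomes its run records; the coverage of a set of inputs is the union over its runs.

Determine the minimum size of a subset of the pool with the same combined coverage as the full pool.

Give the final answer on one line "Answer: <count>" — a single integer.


test 1 (d=13) hits B1=T, B1=F, B2=T, B2=F, B3=F, B4=T, B6=F, B7=E, B8=F
test 2 (d=-3) hits B1=F, B2=F, B3=T, B4=T, B6=T, B7=S
test 3 (d=17) hits B1=T, B1=F, B2=T, B2=F, B3=F, B4=T, B6=F, B7=E, B8=F
test 4 (d=6) hits B1=F, B2=T, B2=F, B3=F, B4=T, B6=T, B7=S
test 5 (d=4) hits B1=F, B2=T, B2=F, B3=F, B4=T, B6=T, B7=S
test 6 (d=20) hits B1=T, B1=F, B2=T, B2=F, B3=F, B4=F, B5=F, B6=F, B7=E, B8=F
test 7 (d=19) hits B1=T, B1=F, B2=T, B2=F, B3=F, B4=F, B5=T, B6=F, B7=E, B8=F
together the pool reaches 15 outcomes: B1=T, B1=F, B2=T, B2=F, B3=T, B3=F, B4=T, B4=F, B5=T, B5=F, B6=T, B6=F, B7=S, B7=E, B8=F
checked all size-1 subsets: none covers 15 outcomes (max 10/15)
checked all size-2 subsets: none covers 15 outcomes (max 14/15)
size 3: inputs {2, 6, 7} cover all 15 outcomes, and no lexicographically smaller subset of this size does
Answer: 3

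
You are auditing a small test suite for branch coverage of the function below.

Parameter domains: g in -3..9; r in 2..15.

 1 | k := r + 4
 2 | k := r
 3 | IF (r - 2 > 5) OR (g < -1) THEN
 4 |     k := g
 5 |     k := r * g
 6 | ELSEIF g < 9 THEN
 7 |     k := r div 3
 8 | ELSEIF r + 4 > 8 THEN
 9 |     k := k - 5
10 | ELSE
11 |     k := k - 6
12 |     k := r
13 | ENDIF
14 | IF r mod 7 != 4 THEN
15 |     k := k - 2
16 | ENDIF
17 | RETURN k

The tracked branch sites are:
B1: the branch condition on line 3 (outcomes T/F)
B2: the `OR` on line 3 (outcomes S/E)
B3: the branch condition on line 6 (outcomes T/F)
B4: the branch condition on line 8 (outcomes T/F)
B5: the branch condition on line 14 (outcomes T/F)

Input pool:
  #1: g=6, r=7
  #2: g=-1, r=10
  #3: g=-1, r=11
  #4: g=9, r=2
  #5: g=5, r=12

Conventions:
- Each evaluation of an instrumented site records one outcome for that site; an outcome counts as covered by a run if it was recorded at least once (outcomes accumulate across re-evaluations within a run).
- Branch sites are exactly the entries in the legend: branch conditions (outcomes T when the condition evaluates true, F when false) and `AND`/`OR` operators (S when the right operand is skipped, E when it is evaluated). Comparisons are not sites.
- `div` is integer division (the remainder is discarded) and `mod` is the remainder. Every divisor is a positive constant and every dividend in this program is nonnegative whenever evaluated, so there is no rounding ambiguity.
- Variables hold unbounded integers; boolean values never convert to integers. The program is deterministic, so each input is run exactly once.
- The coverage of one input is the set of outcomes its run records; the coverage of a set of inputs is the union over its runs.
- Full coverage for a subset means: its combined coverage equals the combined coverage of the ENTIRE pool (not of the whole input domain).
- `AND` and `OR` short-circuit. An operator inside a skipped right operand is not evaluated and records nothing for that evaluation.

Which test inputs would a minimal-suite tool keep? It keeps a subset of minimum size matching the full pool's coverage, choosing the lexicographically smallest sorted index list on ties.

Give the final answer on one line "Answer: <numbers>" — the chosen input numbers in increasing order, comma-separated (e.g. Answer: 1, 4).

input #1 (g=6, r=7): events B2->E, B1->F, B3->T, B5->T; covers B1=F, B2=E, B3=T, B5=T
input #2 (g=-1, r=10): events B2->S, B1->T, B5->T; covers B1=T, B2=S, B5=T
input #3 (g=-1, r=11): events B2->S, B1->T, B5->F; covers B1=T, B2=S, B5=F
input #4 (g=9, r=2): events B2->E, B1->F, B3->F, B4->F, B5->T; covers B1=F, B2=E, B3=F, B4=F, B5=T
input #5 (g=5, r=12): events B2->S, B1->T, B5->T; covers B1=T, B2=S, B5=T
union over all inputs: B1=T, B1=F, B2=S, B2=E, B3=T, B3=F, B4=F, B5=T, B5=F (9 outcomes)
every size-1 subset falls short of the 9 outcomes (best: 5/9)
every size-2 subset falls short of the 9 outcomes (best: 8/9)
the canonical winner is {1, 3, 4}: size 3, full 9-outcome coverage, earliest index list among size-3 covers

Answer: 1, 3, 4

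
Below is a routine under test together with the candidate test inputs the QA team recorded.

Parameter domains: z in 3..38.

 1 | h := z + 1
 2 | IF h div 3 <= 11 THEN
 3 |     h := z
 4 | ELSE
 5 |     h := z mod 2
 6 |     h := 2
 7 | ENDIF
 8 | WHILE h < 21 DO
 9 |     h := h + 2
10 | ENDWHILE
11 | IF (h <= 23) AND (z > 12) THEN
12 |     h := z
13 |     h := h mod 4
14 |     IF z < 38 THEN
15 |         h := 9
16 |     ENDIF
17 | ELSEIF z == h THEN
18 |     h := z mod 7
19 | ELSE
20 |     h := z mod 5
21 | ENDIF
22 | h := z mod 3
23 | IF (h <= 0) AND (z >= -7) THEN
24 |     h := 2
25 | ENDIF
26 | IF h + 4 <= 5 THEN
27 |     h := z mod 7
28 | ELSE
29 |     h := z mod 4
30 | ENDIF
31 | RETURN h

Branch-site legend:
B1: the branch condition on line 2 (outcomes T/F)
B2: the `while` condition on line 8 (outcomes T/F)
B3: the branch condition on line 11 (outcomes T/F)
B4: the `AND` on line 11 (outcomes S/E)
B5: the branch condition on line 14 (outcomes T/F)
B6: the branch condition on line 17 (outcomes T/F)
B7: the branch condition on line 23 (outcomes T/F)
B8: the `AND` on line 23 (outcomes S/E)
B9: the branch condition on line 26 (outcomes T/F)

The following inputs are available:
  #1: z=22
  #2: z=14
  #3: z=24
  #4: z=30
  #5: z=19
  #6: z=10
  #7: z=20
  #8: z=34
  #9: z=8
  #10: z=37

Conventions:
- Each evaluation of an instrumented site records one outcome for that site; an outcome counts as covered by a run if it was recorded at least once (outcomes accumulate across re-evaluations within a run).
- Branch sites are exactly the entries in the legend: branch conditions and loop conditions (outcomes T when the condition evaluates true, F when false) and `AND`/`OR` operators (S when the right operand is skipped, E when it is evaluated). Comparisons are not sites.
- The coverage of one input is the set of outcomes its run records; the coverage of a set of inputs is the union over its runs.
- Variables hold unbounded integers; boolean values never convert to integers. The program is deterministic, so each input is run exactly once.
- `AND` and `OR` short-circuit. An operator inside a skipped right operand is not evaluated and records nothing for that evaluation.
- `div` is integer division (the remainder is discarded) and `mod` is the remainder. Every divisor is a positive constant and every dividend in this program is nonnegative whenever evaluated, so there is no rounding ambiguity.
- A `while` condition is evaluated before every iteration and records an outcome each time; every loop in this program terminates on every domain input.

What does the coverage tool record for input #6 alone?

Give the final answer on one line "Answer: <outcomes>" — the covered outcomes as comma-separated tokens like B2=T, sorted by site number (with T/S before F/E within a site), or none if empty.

Tracing the run of input #6 (z=10):
  B1->T, B2->T, B2->T, B2->T, B2->T, B2->T, B2->T, B2->F, B4->E, B3->F
  B6->F, B8->S, B7->F, B9->T
deduplicating events, the covered set is: B1=T, B2=T, B2=F, B3=F, B4=E, B6=F, B7=F, B8=S, B9=T

Answer: B1=T, B2=T, B2=F, B3=F, B4=E, B6=F, B7=F, B8=S, B9=T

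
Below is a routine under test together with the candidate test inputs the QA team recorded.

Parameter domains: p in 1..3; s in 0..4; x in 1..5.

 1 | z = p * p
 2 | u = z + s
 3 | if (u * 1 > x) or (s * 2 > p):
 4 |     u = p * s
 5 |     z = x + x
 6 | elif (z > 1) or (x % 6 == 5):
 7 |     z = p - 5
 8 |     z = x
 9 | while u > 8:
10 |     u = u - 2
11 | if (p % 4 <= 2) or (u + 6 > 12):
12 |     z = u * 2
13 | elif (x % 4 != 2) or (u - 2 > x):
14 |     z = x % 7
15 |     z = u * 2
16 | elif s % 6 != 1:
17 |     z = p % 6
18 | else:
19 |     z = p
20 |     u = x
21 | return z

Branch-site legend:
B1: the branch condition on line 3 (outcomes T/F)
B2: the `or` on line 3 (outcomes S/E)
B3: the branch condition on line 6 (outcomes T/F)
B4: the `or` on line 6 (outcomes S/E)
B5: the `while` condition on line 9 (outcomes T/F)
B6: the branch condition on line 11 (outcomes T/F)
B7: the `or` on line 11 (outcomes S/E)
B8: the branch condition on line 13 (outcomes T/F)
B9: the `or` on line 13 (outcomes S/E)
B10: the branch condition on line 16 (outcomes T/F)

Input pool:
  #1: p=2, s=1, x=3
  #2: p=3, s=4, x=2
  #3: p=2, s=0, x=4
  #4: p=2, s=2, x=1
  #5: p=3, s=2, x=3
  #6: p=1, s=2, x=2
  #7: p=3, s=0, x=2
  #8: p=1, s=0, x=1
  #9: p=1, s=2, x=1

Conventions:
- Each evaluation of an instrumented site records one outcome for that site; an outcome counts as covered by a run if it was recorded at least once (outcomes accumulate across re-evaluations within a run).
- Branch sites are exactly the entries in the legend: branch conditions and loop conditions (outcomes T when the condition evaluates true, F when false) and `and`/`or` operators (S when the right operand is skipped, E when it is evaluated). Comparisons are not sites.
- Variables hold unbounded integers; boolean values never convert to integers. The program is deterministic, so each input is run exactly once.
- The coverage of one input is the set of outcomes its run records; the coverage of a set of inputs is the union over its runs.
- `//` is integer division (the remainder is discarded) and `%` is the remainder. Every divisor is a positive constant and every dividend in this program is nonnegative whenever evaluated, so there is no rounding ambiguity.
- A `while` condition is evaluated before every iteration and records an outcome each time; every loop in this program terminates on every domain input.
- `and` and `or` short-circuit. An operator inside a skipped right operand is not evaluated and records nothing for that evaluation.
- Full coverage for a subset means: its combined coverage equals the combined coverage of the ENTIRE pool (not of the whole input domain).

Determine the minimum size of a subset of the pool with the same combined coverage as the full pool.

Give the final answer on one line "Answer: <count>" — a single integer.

input #1, p=2, s=1, x=3: outcomes B1=T, B2=S, B5=F, B6=T, B7=S
input #2, p=3, s=4, x=2: outcomes B1=T, B2=S, B5=T, B5=F, B6=T, B7=E
input #3, p=2, s=0, x=4: outcomes B1=F, B2=E, B3=T, B4=S, B5=F, B6=T, B7=S
input #4, p=2, s=2, x=1: outcomes B1=T, B2=S, B5=F, B6=T, B7=S
input #5, p=3, s=2, x=3: outcomes B1=T, B2=S, B5=F, B6=F, B7=E, B8=T, B9=S
input #6, p=1, s=2, x=2: outcomes B1=T, B2=S, B5=F, B6=T, B7=S
input #7, p=3, s=0, x=2: outcomes B1=T, B2=S, B5=F, B6=F, B7=E, B8=F, B9=E, B10=T
input #8, p=1, s=0, x=1: outcomes B1=F, B2=E, B3=F, B4=E, B5=F, B6=T, B7=S
input #9, p=1, s=2, x=1: outcomes B1=T, B2=S, B5=F, B6=T, B7=S
together the pool reaches 19 outcomes: B1=T, B1=F, B2=S, B2=E, B3=T, B3=F, B4=S, B4=E, B5=T, B5=F, B6=T, B6=F, B7=S, B7=E, B8=T, B8=F, B9=S, B9=E, B10=T
checked all size-1 subsets: none covers 19 outcomes (max 8/19)
checked all size-2 subsets: none covers 19 outcomes (max 14/19)
checked all size-3 subsets: none covers 19 outcomes (max 16/19)
checked all size-4 subsets: none covers 19 outcomes (max 18/19)
inputs {2, 3, 5, 7, 8} (size 5) cover everything; no size-5 subset with a lexicographically smaller index list covers all 19

Answer: 5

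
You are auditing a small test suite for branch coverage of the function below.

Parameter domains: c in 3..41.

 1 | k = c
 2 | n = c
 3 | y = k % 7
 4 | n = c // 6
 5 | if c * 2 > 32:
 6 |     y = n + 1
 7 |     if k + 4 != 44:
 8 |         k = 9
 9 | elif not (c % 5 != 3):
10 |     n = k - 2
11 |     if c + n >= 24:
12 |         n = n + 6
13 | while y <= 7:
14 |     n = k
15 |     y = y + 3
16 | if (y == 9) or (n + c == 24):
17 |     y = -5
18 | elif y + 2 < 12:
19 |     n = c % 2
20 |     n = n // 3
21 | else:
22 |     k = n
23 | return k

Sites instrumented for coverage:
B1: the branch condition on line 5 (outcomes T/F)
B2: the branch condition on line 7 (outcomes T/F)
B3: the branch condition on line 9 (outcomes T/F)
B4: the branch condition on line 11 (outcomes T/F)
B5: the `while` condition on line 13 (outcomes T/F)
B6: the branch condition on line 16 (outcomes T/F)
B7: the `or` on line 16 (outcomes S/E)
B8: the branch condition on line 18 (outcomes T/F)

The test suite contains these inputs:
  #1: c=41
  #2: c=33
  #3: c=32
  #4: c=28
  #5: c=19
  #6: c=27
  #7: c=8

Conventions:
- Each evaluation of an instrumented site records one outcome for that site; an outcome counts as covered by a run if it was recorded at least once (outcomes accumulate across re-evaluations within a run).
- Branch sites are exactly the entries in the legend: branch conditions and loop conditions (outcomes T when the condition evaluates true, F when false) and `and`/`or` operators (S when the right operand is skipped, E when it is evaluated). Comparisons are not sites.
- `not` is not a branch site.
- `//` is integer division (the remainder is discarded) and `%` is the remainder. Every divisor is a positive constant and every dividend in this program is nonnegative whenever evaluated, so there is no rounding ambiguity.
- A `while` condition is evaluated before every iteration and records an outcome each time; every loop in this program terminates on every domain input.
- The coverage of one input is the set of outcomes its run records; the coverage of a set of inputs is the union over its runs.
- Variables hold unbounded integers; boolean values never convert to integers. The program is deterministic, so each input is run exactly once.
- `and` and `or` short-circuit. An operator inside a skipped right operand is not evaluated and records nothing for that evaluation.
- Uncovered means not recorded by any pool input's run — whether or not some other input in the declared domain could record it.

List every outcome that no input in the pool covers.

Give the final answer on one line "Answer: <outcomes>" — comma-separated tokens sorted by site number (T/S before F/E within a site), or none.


input #1, c=41: events B1->T, B2->T, B5->T, B5->F, B7->E, B6->F, B8->F; outcomes B1=T, B2=T, B5=T, B5=F, B6=F, B7=E, B8=F
input #2, c=33: events B1->T, B2->T, B5->T, B5->F, B7->S, B6->T; outcomes B1=T, B2=T, B5=T, B5=F, B6=T, B7=S
input #3, c=32: events B1->T, B2->T, B5->T, B5->F, B7->S, B6->T; outcomes B1=T, B2=T, B5=T, B5=F, B6=T, B7=S
input #4, c=28: events B1->T, B2->T, B5->T, B5->F, B7->E, B6->F, B8->T; outcomes B1=T, B2=T, B5=T, B5=F, B6=F, B7=E, B8=T
input #5, c=19: events B1->T, B2->T, B5->T, B5->T, B5->F, B7->E, B6->F, B8->F; outcomes B1=T, B2=T, B5=T, B5=F, B6=F, B7=E, B8=F
input #6, c=27: events B1->T, B2->T, B5->T, B5->F, B7->E, B6->F, B8->T; outcomes B1=T, B2=T, B5=T, B5=F, B6=F, B7=E, B8=T
input #7, c=8: events B1->F, B3->T, B4->F, B5->T, B5->T, B5->T, B5->F, B7->E, B6->F, B8->F; outcomes B1=F, B3=T, B4=F, B5=T, B5=F, B6=F, B7=E, B8=F
union over the pool: B1=T, B1=F, B2=T, B3=T, B4=F, B5=T, B5=F, B6=T, B6=F, B7=S, B7=E, B8=T, B8=F
uncovered (3 of 16): B2=F, B3=F, B4=T
Answer: B2=F, B3=F, B4=T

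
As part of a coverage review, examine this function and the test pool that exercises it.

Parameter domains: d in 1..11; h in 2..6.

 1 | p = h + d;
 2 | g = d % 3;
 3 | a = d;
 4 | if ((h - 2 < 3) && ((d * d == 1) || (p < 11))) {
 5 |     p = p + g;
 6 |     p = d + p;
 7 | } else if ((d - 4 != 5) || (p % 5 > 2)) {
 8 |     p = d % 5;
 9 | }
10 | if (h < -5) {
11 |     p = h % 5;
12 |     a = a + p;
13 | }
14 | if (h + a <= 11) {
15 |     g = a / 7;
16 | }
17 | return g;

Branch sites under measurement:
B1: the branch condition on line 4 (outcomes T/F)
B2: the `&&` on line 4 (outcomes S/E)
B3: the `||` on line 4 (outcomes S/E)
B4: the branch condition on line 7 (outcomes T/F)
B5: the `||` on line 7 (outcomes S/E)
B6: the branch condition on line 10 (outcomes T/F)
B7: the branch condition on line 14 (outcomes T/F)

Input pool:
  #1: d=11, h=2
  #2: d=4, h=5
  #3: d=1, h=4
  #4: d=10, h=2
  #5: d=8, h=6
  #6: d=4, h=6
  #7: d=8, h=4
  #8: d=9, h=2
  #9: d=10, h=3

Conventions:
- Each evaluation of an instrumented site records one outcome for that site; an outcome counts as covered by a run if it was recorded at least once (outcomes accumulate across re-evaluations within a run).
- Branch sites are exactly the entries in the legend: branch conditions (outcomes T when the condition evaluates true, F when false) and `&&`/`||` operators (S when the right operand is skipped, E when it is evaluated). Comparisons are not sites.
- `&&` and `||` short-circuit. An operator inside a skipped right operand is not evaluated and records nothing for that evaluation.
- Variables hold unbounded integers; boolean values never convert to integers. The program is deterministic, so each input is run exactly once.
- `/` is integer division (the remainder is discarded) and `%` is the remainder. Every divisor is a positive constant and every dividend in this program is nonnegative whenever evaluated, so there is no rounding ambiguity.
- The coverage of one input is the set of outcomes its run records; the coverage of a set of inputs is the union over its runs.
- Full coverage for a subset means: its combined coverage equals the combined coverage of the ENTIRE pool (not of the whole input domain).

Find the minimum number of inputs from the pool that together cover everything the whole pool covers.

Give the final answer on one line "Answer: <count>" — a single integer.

input #1, d=11, h=2: events B2->E, B3->E, B1->F, B5->S, B4->T, B6->F, B7->F; outcomes B1=F, B2=E, B3=E, B4=T, B5=S, B6=F, B7=F
input #2, d=4, h=5: events B2->S, B1->F, B5->S, B4->T, B6->F, B7->T; outcomes B1=F, B2=S, B4=T, B5=S, B6=F, B7=T
input #3, d=1, h=4: events B2->E, B3->S, B1->T, B6->F, B7->T; outcomes B1=T, B2=E, B3=S, B6=F, B7=T
input #4, d=10, h=2: events B2->E, B3->E, B1->F, B5->S, B4->T, B6->F, B7->F; outcomes B1=F, B2=E, B3=E, B4=T, B5=S, B6=F, B7=F
input #5, d=8, h=6: events B2->S, B1->F, B5->S, B4->T, B6->F, B7->F; outcomes B1=F, B2=S, B4=T, B5=S, B6=F, B7=F
input #6, d=4, h=6: events B2->S, B1->F, B5->S, B4->T, B6->F, B7->T; outcomes B1=F, B2=S, B4=T, B5=S, B6=F, B7=T
input #7, d=8, h=4: events B2->E, B3->E, B1->F, B5->S, B4->T, B6->F, B7->F; outcomes B1=F, B2=E, B3=E, B4=T, B5=S, B6=F, B7=F
input #8, d=9, h=2: events B2->E, B3->E, B1->F, B5->E, B4->F, B6->F, B7->T; outcomes B1=F, B2=E, B3=E, B4=F, B5=E, B6=F, B7=T
input #9, d=10, h=3: events B2->E, B3->E, B1->F, B5->S, B4->T, B6->F, B7->F; outcomes B1=F, B2=E, B3=E, B4=T, B5=S, B6=F, B7=F
union over all inputs: B1=T, B1=F, B2=S, B2=E, B3=S, B3=E, B4=T, B4=F, B5=S, B5=E, B6=F, B7=T, B7=F (13 outcomes)
no size-1 subset reaches all 13 outcomes (best union: 7/13)
no size-2 subset reaches all 13 outcomes (best union: 11/13)
the canonical winner is {3, 5, 8}: size 3, full 13-outcome coverage, earliest index list among size-3 covers

Answer: 3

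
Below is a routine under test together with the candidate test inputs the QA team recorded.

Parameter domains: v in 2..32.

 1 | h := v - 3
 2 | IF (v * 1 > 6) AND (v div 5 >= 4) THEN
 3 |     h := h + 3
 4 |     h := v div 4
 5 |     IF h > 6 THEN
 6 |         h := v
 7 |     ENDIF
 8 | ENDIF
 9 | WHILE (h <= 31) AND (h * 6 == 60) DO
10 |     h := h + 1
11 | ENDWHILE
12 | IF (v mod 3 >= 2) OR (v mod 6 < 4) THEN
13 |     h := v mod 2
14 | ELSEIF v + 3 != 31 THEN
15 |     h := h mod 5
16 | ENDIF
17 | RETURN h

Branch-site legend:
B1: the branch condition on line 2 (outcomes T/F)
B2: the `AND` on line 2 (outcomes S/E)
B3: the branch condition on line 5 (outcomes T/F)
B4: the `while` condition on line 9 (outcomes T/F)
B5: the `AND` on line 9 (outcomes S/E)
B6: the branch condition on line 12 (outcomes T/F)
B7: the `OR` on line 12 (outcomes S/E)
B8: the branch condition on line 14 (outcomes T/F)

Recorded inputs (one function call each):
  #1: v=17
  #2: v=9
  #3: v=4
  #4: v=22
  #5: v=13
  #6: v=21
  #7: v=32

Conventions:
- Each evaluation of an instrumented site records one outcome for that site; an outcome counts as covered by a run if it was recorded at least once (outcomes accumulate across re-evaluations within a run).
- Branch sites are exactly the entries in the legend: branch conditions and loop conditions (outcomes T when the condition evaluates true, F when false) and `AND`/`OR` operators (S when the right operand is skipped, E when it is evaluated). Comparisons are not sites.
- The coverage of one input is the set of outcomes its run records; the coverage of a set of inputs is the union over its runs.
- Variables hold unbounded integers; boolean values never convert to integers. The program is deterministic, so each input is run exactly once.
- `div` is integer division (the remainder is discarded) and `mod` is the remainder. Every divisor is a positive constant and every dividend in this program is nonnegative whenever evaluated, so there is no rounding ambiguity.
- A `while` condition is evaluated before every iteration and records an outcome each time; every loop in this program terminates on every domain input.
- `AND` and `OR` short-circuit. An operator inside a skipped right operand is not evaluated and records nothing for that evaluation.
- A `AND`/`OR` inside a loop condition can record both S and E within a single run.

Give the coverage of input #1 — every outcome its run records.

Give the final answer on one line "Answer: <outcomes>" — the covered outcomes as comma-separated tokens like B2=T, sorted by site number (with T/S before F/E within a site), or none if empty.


Simulating input #1 (v=17) step by step:
  B2->E, B1->F, B5->E, B4->F, B7->S, B6->T
collecting distinct outcomes: B1=F, B2=E, B4=F, B5=E, B6=T, B7=S
Answer: B1=F, B2=E, B4=F, B5=E, B6=T, B7=S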